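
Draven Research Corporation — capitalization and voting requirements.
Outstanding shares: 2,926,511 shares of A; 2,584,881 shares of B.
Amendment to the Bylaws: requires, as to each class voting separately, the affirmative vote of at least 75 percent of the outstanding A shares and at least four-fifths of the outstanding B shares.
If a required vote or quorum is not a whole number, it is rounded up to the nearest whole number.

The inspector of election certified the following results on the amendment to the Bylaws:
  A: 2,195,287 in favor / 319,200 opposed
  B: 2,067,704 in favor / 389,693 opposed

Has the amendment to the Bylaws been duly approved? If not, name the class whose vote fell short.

A: 3/4 of 2926511 = 2194883.25, rounded up to 2194884; 2,194,884 required, 2,195,287 in favor — approved.
B: 4/5 of 2584881 = 2067904.80, rounded up to 2067905; 2,067,905 required, 2,067,704 in favor — not approved.

Not approved — the B shares did not give the required vote.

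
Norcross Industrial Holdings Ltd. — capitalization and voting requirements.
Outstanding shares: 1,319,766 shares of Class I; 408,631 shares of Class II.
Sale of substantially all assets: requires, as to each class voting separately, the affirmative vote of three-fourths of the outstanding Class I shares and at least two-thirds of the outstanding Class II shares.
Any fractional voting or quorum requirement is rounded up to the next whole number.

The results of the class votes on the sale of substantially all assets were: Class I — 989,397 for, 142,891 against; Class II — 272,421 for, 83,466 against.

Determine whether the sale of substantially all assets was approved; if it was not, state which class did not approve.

Class I: 3/4 of 1319766 = 989824.50, rounded up to 989825; 989,825 required, 989,397 in favor — not approved.
Class II: 2/3 of 408631 = 272420.67, rounded up to 272421; 272,421 required, 272,421 in favor — approved.

Not approved — the Class I shares did not give the required vote.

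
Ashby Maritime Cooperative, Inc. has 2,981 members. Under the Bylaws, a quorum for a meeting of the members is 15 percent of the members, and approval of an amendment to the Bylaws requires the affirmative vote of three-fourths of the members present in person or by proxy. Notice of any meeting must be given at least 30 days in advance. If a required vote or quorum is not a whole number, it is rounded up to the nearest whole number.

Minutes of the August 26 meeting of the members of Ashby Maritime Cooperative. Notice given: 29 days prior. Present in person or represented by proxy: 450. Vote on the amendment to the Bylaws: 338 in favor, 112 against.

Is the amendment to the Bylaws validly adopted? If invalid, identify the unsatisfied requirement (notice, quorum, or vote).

Notice: 29 days given; 30 required. Not satisfied.
Quorum: 15% of 2,981 = 447.15, rounded up to 448; 450 present. Satisfied.
Vote: requires three-fourths of those present (450); 3/4 of 450 = 337.50, rounded up to 338, so 338 needed; 338 in favor. Satisfied.

Invalid — notice requirement not satisfied.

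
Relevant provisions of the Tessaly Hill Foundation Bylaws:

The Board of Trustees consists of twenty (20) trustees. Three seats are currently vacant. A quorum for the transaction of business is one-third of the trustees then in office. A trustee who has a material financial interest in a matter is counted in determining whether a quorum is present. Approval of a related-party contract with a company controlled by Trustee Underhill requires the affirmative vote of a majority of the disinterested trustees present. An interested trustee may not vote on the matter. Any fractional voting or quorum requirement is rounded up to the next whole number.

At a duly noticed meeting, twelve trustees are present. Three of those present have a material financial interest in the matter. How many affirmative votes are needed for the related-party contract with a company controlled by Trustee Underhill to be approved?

5

The related-party contract with a company controlled by Trustee Underhill requires a majority of the disinterested trustees present (12 − 3 = 9).
A majority of 9 is 5.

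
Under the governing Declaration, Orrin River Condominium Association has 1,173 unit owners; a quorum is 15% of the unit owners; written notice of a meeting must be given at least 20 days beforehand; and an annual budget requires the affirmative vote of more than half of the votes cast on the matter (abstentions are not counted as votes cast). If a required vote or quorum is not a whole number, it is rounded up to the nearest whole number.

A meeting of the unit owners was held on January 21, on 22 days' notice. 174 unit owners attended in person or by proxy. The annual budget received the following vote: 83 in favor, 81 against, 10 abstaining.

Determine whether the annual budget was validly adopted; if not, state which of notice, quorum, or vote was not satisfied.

Notice: 22 days given; 20 required. Satisfied.
Quorum: 15% of 1,173 = 175.95, rounded up to 176; 174 present. Not satisfied.
Vote: requires a majority of the votes cast (174 − 10 abstaining = 164); a majority of 164 is 83, so 83 needed; 83 in favor. Satisfied.

Invalid — quorum requirement not satisfied.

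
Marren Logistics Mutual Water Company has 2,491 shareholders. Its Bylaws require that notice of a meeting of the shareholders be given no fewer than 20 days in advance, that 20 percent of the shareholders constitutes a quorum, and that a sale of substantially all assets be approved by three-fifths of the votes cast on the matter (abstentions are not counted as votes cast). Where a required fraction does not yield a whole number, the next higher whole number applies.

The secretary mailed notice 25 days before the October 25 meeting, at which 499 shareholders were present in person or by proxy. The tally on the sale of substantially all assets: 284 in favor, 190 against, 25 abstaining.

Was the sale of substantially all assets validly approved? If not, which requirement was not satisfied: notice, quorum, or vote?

Notice: 25 days given; 20 required. Satisfied.
Quorum: 20% of 2,491 = 498.20, rounded up to 499; 499 present. Satisfied.
Vote: requires three-fifths of the votes cast (499 − 25 abstaining = 474); 3/5 of 474 = 284.40, rounded up to 285, so 285 needed; 284 in favor. Not satisfied.

Invalid — vote requirement not satisfied.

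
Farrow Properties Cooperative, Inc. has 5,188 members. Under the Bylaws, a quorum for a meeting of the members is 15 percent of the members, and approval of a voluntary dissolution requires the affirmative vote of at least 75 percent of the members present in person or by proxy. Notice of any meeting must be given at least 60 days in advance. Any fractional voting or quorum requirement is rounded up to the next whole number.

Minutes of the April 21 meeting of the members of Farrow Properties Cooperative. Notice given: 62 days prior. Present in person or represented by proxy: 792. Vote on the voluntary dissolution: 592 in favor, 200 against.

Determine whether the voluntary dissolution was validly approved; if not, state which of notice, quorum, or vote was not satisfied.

Invalid — vote requirement not satisfied.

Notice: 62 days given; 60 required. Satisfied.
Quorum: 15% of 5,188 = 778.20, rounded up to 779; 792 present. Satisfied.
Vote: requires three-fourths of those present (792); 3/4 of 792 = 594, so 594 needed; 592 in favor. Not satisfied.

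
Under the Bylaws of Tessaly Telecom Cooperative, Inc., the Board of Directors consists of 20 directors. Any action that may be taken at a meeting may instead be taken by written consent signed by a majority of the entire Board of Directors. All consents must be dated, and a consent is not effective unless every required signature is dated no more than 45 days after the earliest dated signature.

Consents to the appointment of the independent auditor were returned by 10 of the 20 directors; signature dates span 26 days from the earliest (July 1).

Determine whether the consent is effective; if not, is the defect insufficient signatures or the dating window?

Not effective — insufficient signatures.

Signatures required: a majority of 20 — a majority of 20 is 11, so 11 needed; 10 signed. Insufficient.
Dating window: the latest signature is 26 days after the earliest; the limit is 45 days. Within the window.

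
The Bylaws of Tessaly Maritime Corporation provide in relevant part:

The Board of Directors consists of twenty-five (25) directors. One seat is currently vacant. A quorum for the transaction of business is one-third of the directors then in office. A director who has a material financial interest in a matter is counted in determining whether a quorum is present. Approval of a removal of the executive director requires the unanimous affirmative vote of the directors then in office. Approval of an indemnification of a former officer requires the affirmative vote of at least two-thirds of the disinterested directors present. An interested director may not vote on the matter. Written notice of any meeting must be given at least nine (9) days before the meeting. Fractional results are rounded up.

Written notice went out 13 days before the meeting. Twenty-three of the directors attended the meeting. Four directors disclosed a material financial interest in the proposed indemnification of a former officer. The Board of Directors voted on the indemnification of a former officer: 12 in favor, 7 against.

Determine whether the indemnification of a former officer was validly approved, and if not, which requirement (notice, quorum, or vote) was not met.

Invalid — vote requirement not satisfied.

Notice: 13 days given; 9 required (13 ≥ 9). Satisfied.
Quorum: 23 present (interested directors count toward quorum); quorum is 8. Satisfied.
Vote: the indemnification of a former officer requires two-thirds of the disinterested directors present (23 − 4 = 19). 2/3 of 19 = 12.67, rounded up to 13, so 13 affirmative votes are needed; 12 voted in favor. Not satisfied.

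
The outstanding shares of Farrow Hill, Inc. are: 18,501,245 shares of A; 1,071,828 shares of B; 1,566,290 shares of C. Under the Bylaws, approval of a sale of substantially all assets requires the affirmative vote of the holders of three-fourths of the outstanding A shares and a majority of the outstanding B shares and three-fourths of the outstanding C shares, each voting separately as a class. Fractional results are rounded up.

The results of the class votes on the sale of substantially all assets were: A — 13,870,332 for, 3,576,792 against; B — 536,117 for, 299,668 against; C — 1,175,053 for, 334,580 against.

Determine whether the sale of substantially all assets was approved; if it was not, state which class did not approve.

Not approved — the A shares did not give the required vote.

A: 3/4 of 18501245 = 13875933.75, rounded up to 13875934; 13,875,934 required, 13,870,332 in favor — not approved.
B: a majority of 1071828 is 535915; 535,915 required, 536,117 in favor — approved.
C: 3/4 of 1566290 = 1174717.50, rounded up to 1174718; 1,174,718 required, 1,175,053 in favor — approved.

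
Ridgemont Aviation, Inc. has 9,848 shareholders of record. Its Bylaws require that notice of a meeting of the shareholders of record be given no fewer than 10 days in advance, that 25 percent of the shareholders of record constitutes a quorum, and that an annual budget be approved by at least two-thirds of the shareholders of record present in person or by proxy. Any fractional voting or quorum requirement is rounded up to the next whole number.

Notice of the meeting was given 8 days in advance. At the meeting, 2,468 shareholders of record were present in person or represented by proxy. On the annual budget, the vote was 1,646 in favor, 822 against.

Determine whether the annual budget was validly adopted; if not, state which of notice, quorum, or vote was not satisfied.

Notice: 8 days given; 10 required. Not satisfied.
Quorum: 25% of 9,848 = 2,462; 2,468 present. Satisfied.
Vote: requires two-thirds of those present (2,468); 2/3 of 2468 = 1645.33, rounded up to 1646, so 1,646 needed; 1,646 in favor. Satisfied.

Invalid — notice requirement not satisfied.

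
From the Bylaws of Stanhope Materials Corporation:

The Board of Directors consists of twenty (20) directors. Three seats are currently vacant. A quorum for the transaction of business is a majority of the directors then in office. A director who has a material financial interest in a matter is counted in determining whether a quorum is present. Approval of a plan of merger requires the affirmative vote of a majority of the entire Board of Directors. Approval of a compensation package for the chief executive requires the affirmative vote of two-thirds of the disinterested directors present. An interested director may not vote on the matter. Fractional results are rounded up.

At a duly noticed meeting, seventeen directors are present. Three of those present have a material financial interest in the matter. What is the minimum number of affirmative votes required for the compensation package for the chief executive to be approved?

The compensation package for the chief executive requires two-thirds of the disinterested directors present (17 − 3 = 14).
2/3 of 14 = 9.33, rounded up to 10.

10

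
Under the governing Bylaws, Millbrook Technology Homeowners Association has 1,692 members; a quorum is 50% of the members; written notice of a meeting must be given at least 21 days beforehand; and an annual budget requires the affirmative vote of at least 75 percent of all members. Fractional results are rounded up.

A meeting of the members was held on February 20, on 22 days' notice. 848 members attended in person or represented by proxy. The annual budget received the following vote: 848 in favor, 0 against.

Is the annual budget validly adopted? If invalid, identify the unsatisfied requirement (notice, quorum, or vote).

Notice: 22 days given; 21 required. Satisfied.
Quorum: 50% of 1,692 = 846; 848 present. Satisfied.
Vote: requires three-fourths of all members (1,692); 3/4 of 1692 = 1269, so 1,269 needed; 848 in favor. Not satisfied.

Invalid — vote requirement not satisfied.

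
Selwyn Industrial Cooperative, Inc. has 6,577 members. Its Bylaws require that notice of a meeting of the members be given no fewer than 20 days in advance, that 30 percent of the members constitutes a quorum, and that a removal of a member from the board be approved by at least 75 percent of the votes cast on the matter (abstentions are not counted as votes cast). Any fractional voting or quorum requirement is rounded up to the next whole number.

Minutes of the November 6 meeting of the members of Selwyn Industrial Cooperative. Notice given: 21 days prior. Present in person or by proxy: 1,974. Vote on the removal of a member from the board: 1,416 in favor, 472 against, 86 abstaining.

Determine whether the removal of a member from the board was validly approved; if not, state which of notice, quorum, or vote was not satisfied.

Valid — all requirements satisfied.

Notice: 21 days given; 20 required. Satisfied.
Quorum: 30% of 6,577 = 1,973.10, rounded up to 1,974; 1,974 present. Satisfied.
Vote: requires three-fourths of the votes cast (1,974 − 86 abstaining = 1,888); 3/4 of 1888 = 1416, so 1,416 needed; 1,416 in favor. Satisfied.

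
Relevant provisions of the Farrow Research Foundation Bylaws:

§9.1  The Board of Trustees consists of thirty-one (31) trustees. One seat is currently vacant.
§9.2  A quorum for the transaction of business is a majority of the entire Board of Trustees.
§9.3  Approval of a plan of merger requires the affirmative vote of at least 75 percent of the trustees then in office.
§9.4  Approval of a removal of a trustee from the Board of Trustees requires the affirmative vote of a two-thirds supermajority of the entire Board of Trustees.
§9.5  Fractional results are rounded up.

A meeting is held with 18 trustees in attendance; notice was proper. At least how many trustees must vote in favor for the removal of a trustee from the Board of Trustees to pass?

21

The removal of a trustee from the Board of Trustees requires two-thirds of the entire Board of Trustees (31).
2/3 of 31 = 20.67, rounded up to 21.
(Only 18 can vote, so the removal of a trustee from the Board of Trustees cannot pass at this meeting, but the required vote is still 21.)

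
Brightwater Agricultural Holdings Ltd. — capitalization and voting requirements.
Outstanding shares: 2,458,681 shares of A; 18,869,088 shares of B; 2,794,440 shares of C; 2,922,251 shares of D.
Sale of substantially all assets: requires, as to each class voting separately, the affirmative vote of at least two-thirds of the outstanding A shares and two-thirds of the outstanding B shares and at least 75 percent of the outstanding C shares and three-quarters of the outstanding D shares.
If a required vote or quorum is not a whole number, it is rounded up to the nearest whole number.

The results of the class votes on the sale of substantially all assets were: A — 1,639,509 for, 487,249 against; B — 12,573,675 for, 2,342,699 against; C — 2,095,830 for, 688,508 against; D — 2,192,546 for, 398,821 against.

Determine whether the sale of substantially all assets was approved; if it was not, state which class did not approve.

A: 2/3 of 2458681 = 1639120.67, rounded up to 1639121; 1,639,121 required, 1,639,509 in favor — approved.
B: 2/3 of 18869088 = 12579392; 12,579,392 required, 12,573,675 in favor — not approved.
C: 3/4 of 2794440 = 2095830; 2,095,830 required, 2,095,830 in favor — approved.
D: 3/4 of 2922251 = 2191688.25, rounded up to 2191689; 2,191,689 required, 2,192,546 in favor — approved.

Not approved — the B shares did not give the required vote.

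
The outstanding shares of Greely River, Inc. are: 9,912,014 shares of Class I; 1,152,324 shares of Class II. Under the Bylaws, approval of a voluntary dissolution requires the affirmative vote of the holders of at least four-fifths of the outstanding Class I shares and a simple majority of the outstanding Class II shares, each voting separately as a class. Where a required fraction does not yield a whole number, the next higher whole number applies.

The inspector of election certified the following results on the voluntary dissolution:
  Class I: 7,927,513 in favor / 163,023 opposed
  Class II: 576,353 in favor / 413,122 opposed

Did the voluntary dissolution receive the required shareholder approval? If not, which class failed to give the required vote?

Class I: 4/5 of 9912014 = 7929611.20, rounded up to 7929612; 7,929,612 required, 7,927,513 in favor — not approved.
Class II: a majority of 1152324 is 576163; 576,163 required, 576,353 in favor — approved.

Not approved — the Class I shares did not give the required vote.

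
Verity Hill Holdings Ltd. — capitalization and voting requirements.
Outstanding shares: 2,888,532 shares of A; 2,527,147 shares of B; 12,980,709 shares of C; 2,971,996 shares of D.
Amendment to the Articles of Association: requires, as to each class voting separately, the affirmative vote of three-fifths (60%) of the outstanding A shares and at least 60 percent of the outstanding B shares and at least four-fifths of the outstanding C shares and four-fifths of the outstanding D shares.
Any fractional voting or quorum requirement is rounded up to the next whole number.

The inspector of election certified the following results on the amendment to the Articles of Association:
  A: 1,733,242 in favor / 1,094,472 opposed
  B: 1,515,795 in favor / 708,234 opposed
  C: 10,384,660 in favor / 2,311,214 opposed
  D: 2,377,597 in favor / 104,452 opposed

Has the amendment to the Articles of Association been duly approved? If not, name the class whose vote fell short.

A: 3/5 of 2888532 = 1733119.20, rounded up to 1733120; 1,733,120 required, 1,733,242 in favor — approved.
B: 3/5 of 2527147 = 1516288.20, rounded up to 1516289; 1,516,289 required, 1,515,795 in favor — not approved.
C: 4/5 of 12980709 = 10384567.20, rounded up to 10384568; 10,384,568 required, 10,384,660 in favor — approved.
D: 4/5 of 2971996 = 2377596.80, rounded up to 2377597; 2,377,597 required, 2,377,597 in favor — approved.

Not approved — the B shares did not give the required vote.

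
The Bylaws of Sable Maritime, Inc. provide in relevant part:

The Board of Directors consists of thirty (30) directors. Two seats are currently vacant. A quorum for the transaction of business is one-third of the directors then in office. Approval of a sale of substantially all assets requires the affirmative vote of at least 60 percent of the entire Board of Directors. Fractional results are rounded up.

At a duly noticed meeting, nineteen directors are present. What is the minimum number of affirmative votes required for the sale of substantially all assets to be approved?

18

The sale of substantially all assets requires three-fifths of the entire Board of Directors (30).
3/5 of 30 = 18.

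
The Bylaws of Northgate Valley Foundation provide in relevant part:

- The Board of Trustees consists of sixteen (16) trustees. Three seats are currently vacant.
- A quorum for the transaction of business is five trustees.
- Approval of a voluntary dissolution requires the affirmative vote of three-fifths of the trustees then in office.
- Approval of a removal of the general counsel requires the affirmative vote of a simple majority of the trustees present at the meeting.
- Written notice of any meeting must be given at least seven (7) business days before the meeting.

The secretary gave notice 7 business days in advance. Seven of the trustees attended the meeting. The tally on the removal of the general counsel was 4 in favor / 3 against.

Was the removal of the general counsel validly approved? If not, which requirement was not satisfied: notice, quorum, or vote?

Notice: 7 business days given; 7 required (7 ≥ 7). Satisfied.
Quorum: 7 present; quorum is 5. Satisfied.
Vote: the removal of the general counsel requires a majority of the trustees present (7). A majority of 7 is 4, so 4 affirmative votes are needed; 4 voted in favor. Satisfied.

Valid — all requirements satisfied.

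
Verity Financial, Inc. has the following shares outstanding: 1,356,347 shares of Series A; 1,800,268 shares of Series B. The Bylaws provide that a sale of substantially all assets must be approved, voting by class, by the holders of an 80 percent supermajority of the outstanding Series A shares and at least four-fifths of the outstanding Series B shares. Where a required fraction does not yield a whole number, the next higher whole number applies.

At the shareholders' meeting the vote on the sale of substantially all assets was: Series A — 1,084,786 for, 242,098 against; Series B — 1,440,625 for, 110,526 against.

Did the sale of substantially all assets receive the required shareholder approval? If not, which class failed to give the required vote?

Series A: 4/5 of 1356347 = 1085077.60, rounded up to 1085078; 1,085,078 required, 1,084,786 in favor — not approved.
Series B: 4/5 of 1800268 = 1440214.40, rounded up to 1440215; 1,440,215 required, 1,440,625 in favor — approved.

Not approved — the Series A shares did not give the required vote.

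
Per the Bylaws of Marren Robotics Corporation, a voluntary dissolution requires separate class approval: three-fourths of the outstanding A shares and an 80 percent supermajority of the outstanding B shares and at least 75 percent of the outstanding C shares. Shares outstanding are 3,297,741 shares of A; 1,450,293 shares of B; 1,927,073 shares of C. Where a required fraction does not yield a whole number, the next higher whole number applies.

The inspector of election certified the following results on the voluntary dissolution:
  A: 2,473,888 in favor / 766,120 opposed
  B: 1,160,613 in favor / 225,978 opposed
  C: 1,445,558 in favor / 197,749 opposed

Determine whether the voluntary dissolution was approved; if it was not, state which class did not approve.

A: 3/4 of 3297741 = 2473305.75, rounded up to 2473306; 2,473,306 required, 2,473,888 in favor — approved.
B: 4/5 of 1450293 = 1160234.40, rounded up to 1160235; 1,160,235 required, 1,160,613 in favor — approved.
C: 3/4 of 1927073 = 1445304.75, rounded up to 1445305; 1,445,305 required, 1,445,558 in favor — approved.

Approved — every class gave the required vote.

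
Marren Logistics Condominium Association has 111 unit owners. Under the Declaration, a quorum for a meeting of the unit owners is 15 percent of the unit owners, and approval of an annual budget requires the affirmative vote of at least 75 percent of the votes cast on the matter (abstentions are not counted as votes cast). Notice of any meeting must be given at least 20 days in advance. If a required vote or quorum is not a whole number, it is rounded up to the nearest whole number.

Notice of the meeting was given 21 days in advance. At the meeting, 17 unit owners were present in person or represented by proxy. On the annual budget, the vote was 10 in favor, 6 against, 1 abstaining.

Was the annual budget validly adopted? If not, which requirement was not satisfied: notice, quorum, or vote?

Invalid — vote requirement not satisfied.

Notice: 21 days given; 20 required. Satisfied.
Quorum: 15% of 111 = 16.65, rounded up to 17; 17 present. Satisfied.
Vote: requires three-fourths of the votes cast (17 − 1 abstaining = 16); 3/4 of 16 = 12, so 12 needed; 10 in favor. Not satisfied.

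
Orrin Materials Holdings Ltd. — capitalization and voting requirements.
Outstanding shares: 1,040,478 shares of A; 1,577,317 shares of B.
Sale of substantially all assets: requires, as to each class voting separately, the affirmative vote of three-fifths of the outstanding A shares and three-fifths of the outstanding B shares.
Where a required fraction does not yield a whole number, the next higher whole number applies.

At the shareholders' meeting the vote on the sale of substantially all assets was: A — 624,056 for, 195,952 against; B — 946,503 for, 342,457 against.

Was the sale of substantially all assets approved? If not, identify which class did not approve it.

A: 3/5 of 1040478 = 624286.80, rounded up to 624287; 624,287 required, 624,056 in favor — not approved.
B: 3/5 of 1577317 = 946390.20, rounded up to 946391; 946,391 required, 946,503 in favor — approved.

Not approved — the A shares did not give the required vote.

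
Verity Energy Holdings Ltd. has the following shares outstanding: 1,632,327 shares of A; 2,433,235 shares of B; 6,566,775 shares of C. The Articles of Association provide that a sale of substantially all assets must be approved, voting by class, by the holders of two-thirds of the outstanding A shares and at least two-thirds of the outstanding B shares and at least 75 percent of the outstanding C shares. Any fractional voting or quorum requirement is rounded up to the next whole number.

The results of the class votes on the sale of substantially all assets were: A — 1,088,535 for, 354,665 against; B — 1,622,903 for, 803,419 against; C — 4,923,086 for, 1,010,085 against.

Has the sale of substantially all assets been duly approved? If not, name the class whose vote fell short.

Not approved — the C shares did not give the required vote.

A: 2/3 of 1632327 = 1088218; 1,088,218 required, 1,088,535 in favor — approved.
B: 2/3 of 2433235 = 1622156.67, rounded up to 1622157; 1,622,157 required, 1,622,903 in favor — approved.
C: 3/4 of 6566775 = 4925081.25, rounded up to 4925082; 4,925,082 required, 4,923,086 in favor — not approved.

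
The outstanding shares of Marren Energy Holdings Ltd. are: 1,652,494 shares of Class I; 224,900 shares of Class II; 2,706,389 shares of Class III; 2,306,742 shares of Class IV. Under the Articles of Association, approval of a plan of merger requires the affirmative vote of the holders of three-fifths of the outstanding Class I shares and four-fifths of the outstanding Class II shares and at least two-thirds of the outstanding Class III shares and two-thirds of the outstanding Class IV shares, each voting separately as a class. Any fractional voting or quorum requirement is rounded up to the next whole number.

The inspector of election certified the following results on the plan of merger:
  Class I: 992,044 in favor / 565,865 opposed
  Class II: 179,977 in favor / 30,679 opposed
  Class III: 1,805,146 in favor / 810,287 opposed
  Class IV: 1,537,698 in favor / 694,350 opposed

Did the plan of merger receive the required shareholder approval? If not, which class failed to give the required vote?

Class I: 3/5 of 1652494 = 991496.40, rounded up to 991497; 991,497 required, 992,044 in favor — approved.
Class II: 4/5 of 224900 = 179920; 179,920 required, 179,977 in favor — approved.
Class III: 2/3 of 2706389 = 1804259.33, rounded up to 1804260; 1,804,260 required, 1,805,146 in favor — approved.
Class IV: 2/3 of 2306742 = 1537828; 1,537,828 required, 1,537,698 in favor — not approved.

Not approved — the Class IV shares did not give the required vote.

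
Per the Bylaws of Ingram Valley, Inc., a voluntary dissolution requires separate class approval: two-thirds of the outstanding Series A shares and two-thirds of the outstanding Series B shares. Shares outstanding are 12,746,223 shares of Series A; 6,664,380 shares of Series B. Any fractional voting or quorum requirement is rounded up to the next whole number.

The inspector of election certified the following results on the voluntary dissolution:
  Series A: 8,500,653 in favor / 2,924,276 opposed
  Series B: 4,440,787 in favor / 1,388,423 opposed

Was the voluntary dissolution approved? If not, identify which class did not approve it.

Not approved — the Series B shares did not give the required vote.

Series A: 2/3 of 12746223 = 8497482; 8,497,482 required, 8,500,653 in favor — approved.
Series B: 2/3 of 6664380 = 4442920; 4,442,920 required, 4,440,787 in favor — not approved.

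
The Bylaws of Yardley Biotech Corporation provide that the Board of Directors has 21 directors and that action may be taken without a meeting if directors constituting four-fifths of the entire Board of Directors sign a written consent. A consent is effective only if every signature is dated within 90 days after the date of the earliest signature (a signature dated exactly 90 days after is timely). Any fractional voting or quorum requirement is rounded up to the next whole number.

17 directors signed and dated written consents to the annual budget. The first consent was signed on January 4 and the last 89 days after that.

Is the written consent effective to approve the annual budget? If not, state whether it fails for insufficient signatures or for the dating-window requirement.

Effective — both the signature and dating-window requirements are satisfied.

Signatures required: four-fifths of 21 — 4/5 of 21 = 16.80, rounded up to 17, so 17 needed; 17 signed. Sufficient.
Dating window: the latest signature is 89 days after the earliest; the limit is 90 days. Within the window.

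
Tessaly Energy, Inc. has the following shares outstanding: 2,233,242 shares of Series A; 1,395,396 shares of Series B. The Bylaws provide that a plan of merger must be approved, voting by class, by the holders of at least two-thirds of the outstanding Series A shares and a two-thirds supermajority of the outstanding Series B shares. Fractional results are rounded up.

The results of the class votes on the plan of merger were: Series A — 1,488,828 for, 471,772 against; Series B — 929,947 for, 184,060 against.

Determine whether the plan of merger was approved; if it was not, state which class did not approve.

Series A: 2/3 of 2233242 = 1488828; 1,488,828 required, 1,488,828 in favor — approved.
Series B: 2/3 of 1395396 = 930264; 930,264 required, 929,947 in favor — not approved.

Not approved — the Series B shares did not give the required vote.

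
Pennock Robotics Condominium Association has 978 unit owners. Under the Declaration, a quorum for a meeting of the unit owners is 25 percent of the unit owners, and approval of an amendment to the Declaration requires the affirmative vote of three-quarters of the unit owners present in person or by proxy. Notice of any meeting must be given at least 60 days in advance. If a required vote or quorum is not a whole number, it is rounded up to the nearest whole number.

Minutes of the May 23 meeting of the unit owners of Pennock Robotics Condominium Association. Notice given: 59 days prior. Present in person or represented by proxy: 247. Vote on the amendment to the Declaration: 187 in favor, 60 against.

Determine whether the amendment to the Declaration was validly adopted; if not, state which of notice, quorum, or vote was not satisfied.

Notice: 59 days given; 60 required. Not satisfied.
Quorum: 25% of 978 = 244.50, rounded up to 245; 247 present. Satisfied.
Vote: requires three-fourths of those present (247); 3/4 of 247 = 185.25, rounded up to 186, so 186 needed; 187 in favor. Satisfied.

Invalid — notice requirement not satisfied.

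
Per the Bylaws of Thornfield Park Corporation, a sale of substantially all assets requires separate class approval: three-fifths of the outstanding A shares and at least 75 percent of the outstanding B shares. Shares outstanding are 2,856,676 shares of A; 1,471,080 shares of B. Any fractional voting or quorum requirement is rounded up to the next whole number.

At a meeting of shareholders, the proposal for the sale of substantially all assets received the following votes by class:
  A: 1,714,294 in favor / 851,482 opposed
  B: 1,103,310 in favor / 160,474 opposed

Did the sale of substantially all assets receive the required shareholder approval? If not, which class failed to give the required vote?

Approved — every class gave the required vote.

A: 3/5 of 2856676 = 1714005.60, rounded up to 1714006; 1,714,006 required, 1,714,294 in favor — approved.
B: 3/4 of 1471080 = 1103310; 1,103,310 required, 1,103,310 in favor — approved.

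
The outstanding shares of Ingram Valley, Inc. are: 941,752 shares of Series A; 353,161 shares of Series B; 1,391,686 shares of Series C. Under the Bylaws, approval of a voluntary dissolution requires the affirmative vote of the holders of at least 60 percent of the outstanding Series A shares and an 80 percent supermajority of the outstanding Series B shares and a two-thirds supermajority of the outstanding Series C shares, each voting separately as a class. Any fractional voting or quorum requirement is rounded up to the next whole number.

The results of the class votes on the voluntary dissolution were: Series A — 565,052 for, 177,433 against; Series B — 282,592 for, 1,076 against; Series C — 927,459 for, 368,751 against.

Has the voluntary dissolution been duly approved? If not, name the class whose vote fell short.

Series A: 3/5 of 941752 = 565051.20, rounded up to 565052; 565,052 required, 565,052 in favor — approved.
Series B: 4/5 of 353161 = 282528.80, rounded up to 282529; 282,529 required, 282,592 in favor — approved.
Series C: 2/3 of 1391686 = 927790.67, rounded up to 927791; 927,791 required, 927,459 in favor — not approved.

Not approved — the Series C shares did not give the required vote.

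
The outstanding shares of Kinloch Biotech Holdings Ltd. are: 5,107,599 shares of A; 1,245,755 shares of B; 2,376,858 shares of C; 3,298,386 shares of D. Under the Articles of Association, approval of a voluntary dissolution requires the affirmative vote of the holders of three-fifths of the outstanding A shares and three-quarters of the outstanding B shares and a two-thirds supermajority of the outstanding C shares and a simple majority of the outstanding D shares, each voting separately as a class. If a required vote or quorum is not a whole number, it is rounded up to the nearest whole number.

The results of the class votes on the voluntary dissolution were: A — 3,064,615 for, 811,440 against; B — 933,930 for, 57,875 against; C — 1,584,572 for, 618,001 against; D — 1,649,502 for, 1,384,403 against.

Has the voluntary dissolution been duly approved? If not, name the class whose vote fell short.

A: 3/5 of 5107599 = 3064559.40, rounded up to 3064560; 3,064,560 required, 3,064,615 in favor — approved.
B: 3/4 of 1245755 = 934316.25, rounded up to 934317; 934,317 required, 933,930 in favor — not approved.
C: 2/3 of 2376858 = 1584572; 1,584,572 required, 1,584,572 in favor — approved.
D: a majority of 3298386 is 1649194; 1,649,194 required, 1,649,502 in favor — approved.

Not approved — the B shares did not give the required vote.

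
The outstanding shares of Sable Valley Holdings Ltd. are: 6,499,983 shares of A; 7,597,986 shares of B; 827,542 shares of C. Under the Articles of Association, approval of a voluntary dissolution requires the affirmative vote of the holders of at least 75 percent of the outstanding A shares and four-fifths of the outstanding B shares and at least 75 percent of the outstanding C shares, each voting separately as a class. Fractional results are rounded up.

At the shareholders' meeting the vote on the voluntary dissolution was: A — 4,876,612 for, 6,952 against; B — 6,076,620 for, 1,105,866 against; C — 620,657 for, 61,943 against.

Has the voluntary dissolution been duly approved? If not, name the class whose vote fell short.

A: 3/4 of 6499983 = 4874987.25, rounded up to 4874988; 4,874,988 required, 4,876,612 in favor — approved.
B: 4/5 of 7597986 = 6078388.80, rounded up to 6078389; 6,078,389 required, 6,076,620 in favor — not approved.
C: 3/4 of 827542 = 620656.50, rounded up to 620657; 620,657 required, 620,657 in favor — approved.

Not approved — the B shares did not give the required vote.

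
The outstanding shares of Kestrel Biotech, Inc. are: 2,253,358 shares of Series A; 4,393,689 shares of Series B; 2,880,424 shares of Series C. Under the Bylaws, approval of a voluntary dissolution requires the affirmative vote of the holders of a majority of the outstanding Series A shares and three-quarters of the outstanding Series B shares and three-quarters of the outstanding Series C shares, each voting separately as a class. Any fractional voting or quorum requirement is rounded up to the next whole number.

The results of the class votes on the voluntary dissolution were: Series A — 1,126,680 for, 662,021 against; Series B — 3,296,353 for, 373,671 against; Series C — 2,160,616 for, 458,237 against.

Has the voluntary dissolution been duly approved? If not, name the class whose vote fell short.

Series A: a majority of 2253358 is 1126680; 1,126,680 required, 1,126,680 in favor — approved.
Series B: 3/4 of 4393689 = 3295266.75, rounded up to 3295267; 3,295,267 required, 3,296,353 in favor — approved.
Series C: 3/4 of 2880424 = 2160318; 2,160,318 required, 2,160,616 in favor — approved.

Approved — every class gave the required vote.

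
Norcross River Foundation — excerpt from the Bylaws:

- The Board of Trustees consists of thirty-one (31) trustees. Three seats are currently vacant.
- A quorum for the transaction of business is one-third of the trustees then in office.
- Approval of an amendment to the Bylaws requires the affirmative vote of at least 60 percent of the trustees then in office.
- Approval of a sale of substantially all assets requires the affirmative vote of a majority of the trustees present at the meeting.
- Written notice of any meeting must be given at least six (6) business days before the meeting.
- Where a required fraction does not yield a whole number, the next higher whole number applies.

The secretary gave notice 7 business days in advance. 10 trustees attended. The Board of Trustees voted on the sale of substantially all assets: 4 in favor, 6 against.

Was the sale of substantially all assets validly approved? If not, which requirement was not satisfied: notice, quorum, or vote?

Invalid — vote requirement not satisfied.

Notice: 7 business days given; 6 required (7 ≥ 6). Satisfied.
Quorum: 10 present; quorum is 10. Satisfied.
Vote: the sale of substantially all assets requires a majority of the trustees present (10). A majority of 10 is 6, so 6 affirmative votes are needed; 4 voted in favor. Not satisfied.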